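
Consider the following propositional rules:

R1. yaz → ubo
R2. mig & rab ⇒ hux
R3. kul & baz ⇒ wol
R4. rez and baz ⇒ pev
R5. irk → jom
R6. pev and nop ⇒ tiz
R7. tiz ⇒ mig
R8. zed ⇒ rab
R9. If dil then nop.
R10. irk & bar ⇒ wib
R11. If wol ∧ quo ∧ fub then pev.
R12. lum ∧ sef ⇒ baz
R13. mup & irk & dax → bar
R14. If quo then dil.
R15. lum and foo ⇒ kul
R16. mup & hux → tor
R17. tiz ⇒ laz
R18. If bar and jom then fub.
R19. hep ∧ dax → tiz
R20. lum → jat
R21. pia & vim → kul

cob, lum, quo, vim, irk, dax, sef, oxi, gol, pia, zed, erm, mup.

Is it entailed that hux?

Yes

jom  (by R5: irk)
rab  (by R8: zed)
baz  (by R12: lum, sef)
bar  (by R13: mup, irk, dax)
dil  (by R14: quo)
fub  (by R18: bar, jom)
kul  (by R21: pia, vim)
wol  (by R3: kul, baz)
nop  (by R9: dil)
pev  (by R11: wol, quo, fub)
tiz  (by R6: pev, nop)
mig  (by R7: tiz)
hux  (by R2: mig, rab)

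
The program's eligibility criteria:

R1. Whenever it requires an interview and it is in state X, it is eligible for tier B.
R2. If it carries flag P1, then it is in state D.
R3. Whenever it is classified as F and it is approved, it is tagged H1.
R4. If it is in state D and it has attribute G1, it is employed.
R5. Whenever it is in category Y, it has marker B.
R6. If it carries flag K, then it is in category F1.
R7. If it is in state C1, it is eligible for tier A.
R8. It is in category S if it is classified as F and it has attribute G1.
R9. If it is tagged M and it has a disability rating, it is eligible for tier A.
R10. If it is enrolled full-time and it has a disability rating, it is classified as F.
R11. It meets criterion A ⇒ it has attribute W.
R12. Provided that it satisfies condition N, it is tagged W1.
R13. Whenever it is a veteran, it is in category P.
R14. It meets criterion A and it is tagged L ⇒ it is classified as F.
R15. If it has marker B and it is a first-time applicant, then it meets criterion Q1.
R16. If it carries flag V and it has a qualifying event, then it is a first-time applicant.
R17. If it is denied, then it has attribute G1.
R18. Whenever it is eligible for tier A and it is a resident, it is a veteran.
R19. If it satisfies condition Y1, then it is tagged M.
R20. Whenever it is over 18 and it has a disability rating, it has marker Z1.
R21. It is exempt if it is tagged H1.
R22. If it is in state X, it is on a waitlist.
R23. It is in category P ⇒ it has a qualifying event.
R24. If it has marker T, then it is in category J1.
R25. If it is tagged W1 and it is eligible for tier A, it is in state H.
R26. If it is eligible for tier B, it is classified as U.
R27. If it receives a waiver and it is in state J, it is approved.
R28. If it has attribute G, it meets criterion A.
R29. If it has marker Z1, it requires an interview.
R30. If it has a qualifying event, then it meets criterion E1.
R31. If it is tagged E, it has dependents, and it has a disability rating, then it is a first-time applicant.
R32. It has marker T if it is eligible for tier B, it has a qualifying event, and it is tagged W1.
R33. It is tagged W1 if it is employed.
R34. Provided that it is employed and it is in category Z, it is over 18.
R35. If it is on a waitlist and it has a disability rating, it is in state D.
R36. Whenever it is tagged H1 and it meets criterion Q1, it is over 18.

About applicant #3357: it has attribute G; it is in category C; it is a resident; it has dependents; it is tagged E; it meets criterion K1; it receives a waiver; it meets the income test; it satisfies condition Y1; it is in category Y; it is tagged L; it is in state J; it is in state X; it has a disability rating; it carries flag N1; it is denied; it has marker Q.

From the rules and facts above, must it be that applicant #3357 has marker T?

By R5 (it is in category Y): it has marker B.
By R17 (it is denied): it has attribute G1.
By R19 (it satisfies condition Y1): it is tagged M.
By R22 (it is in state X): it is on a waitlist.
By R27 (it receives a waiver, it is in state J): it is approved.
By R28 (it has attribute G): it meets criterion A.
By R31 (it is tagged E, it has dependents, it has a disability rating): it is a first-time applicant.
By R35 (it is on a waitlist, it has a disability rating): it is in state D.
By R4 (it is in state D, it has attribute G1): it is employed.
By R9 (it is tagged M, it has a disability rating): it is eligible for tier A.
By R14 (it meets criterion A, it is tagged L): it is classified as F.
By R15 (it has marker B, it is a first-time applicant): it meets criterion Q1.
By R18 (it is eligible for tier A, it is a resident): it is a veteran.
By R33 (it is employed): it is tagged W1.
By R3 (it is classified as F, it is approved): it is tagged H1.
By R13 (it is a veteran): it is in category P.
By R23 (it is in category P): it has a qualifying event.
By R36 (it is tagged H1, it meets criterion Q1): it is over 18.
By R20 (it is over 18, it has a disability rating): it has marker Z1.
By R29 (it has marker Z1): it requires an interview.
By R1 (it requires an interview, it is in state X): it is eligible for tier B.
By R32 (it is eligible for tier B, it has a qualifying event, it is tagged W1): it has marker T.

Yes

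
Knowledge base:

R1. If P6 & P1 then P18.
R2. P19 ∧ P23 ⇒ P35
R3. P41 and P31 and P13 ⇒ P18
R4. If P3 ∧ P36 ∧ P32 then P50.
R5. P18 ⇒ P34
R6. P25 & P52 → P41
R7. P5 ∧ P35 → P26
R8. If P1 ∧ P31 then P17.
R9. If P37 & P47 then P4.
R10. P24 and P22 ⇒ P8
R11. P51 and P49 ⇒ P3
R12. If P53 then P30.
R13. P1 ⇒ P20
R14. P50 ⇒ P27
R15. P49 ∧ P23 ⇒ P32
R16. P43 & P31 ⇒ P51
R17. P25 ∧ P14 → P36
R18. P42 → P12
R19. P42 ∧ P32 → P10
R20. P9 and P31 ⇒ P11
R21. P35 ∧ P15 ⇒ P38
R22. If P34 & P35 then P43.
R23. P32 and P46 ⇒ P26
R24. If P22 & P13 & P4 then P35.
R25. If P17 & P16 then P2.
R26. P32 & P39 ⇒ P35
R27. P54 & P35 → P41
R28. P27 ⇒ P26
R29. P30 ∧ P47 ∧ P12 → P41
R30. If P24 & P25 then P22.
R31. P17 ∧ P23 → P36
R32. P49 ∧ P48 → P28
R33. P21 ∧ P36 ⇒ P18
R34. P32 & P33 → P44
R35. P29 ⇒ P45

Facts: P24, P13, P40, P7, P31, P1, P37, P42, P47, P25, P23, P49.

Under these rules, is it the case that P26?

No

Forward chaining from the given facts derives: P17, P4, P20, P32, P12, P10, P22, P36, P8, P35.
Rules concluding P26: R7 needs P5; R23 needs P46; R28 needs P27 — none of these are established.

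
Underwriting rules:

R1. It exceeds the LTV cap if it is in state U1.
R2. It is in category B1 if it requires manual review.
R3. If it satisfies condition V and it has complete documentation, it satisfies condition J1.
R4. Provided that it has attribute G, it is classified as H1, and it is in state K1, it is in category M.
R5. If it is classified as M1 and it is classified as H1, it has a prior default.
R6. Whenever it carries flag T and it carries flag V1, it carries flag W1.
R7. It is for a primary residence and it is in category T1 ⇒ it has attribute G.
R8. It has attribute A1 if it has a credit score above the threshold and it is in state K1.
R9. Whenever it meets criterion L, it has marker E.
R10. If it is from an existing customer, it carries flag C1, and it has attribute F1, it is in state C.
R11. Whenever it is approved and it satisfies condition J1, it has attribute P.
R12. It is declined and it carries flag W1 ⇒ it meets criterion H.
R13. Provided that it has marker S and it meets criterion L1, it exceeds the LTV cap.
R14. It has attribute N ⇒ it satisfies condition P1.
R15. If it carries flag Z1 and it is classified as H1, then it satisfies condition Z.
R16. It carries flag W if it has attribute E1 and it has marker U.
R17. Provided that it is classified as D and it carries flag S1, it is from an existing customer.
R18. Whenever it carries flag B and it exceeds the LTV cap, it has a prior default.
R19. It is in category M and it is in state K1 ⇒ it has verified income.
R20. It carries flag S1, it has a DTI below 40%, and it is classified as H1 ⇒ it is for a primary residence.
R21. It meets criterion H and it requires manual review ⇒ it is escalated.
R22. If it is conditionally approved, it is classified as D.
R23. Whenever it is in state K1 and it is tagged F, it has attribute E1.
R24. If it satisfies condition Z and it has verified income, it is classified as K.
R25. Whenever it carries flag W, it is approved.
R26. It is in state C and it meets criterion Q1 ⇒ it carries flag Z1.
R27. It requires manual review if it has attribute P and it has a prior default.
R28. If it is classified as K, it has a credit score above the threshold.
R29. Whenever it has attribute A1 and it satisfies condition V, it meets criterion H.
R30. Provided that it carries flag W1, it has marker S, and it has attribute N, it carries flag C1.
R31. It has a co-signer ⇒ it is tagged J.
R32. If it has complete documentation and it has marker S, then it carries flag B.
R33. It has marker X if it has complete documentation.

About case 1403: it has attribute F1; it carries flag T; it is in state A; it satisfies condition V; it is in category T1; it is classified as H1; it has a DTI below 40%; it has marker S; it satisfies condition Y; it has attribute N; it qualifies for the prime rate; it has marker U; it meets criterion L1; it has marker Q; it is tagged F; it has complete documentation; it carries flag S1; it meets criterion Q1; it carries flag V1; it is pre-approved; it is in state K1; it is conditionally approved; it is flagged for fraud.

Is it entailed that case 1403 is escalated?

Yes

By R3 (it satisfies condition V, it has complete documentation): it satisfies condition J1.
By R6 (it carries flag T, it carries flag V1): it carries flag W1.
By R13 (it has marker S, it meets criterion L1): it exceeds the LTV cap.
By R20 (it carries flag S1, it has a DTI below 40%, it is classified as H1): it is for a primary residence.
By R22 (it is conditionally approved): it is classified as D.
By R23 (it is in state K1, it is tagged F): it has attribute E1.
By R30 (it carries flag W1, it has marker S, it has attribute N): it carries flag C1.
By R32 (it has complete documentation, it has marker S): it carries flag B.
By R7 (it is for a primary residence, it is in category T1): it has attribute G.
By R16 (it has attribute E1, it has marker U): it carries flag W.
By R17 (it is classified as D, it carries flag S1): it is from an existing customer.
By R18 (it carries flag B, it exceeds the LTV cap): it has a prior default.
By R25 (it carries flag W): it is approved.
By R4 (it has attribute G, it is classified as H1, it is in state K1): it is in category M.
By R10 (it is from an existing customer, it carries flag C1, it has attribute F1): it is in state C.
By R11 (it is approved, it satisfies condition J1): it has attribute P.
By R19 (it is in category M, it is in state K1): it has verified income.
By R26 (it is in state C, it meets criterion Q1): it carries flag Z1.
By R27 (it has attribute P, it has a prior default): it requires manual review.
By R15 (it carries flag Z1, it is classified as H1): it satisfies condition Z.
By R24 (it satisfies condition Z, it has verified income): it is classified as K.
By R28 (it is classified as K): it has a credit score above the threshold.
By R8 (it has a credit score above the threshold, it is in state K1): it has attribute A1.
By R29 (it has attribute A1, it satisfies condition V): it meets criterion H.
By R21 (it meets criterion H, it requires manual review): it is escalated.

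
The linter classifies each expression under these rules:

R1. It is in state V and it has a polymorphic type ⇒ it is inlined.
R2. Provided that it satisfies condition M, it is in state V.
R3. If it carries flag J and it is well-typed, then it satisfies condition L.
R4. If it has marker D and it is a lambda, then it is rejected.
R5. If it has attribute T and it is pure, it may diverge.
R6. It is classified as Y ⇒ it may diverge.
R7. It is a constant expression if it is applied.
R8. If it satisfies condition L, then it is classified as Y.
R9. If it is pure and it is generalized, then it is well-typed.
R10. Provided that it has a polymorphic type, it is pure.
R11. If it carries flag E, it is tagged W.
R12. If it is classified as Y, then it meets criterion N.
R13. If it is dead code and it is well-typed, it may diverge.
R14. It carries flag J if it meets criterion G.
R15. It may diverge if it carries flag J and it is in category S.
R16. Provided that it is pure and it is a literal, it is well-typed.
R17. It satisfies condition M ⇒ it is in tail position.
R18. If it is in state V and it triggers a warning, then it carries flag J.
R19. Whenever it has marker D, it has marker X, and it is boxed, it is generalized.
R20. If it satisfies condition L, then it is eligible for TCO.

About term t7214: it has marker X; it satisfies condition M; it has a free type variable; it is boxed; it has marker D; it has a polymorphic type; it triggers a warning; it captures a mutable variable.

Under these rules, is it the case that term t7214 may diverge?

By R2 (it satisfies condition M): it is in state V.
By R10 (it has a polymorphic type): it is pure.
By R18 (it is in state V, it triggers a warning): it carries flag J.
By R19 (it has marker D, it has marker X, it is boxed): it is generalized.
By R9 (it is pure, it is generalized): it is well-typed.
By R3 (it carries flag J, it is well-typed): it satisfies condition L.
By R8 (it satisfies condition L): it is classified as Y.
By R6 (it is classified as Y): it may diverge.

Yes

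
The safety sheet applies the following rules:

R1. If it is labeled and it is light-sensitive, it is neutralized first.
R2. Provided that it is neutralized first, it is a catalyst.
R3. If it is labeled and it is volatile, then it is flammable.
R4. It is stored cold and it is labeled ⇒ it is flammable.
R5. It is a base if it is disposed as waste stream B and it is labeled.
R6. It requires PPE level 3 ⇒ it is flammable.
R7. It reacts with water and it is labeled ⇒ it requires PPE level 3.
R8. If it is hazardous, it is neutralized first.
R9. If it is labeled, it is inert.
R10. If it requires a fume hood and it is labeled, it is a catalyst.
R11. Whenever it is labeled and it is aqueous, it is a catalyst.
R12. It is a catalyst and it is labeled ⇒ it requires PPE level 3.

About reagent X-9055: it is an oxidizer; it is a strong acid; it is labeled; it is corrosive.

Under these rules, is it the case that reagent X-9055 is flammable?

Forward chaining from the given facts derives: is inert.
Rules concluding "it is flammable": R3 needs "it is volatile"; R4 needs "it is stored cold"; R6 needs "it requires PPE level 3" — none of these are established.

No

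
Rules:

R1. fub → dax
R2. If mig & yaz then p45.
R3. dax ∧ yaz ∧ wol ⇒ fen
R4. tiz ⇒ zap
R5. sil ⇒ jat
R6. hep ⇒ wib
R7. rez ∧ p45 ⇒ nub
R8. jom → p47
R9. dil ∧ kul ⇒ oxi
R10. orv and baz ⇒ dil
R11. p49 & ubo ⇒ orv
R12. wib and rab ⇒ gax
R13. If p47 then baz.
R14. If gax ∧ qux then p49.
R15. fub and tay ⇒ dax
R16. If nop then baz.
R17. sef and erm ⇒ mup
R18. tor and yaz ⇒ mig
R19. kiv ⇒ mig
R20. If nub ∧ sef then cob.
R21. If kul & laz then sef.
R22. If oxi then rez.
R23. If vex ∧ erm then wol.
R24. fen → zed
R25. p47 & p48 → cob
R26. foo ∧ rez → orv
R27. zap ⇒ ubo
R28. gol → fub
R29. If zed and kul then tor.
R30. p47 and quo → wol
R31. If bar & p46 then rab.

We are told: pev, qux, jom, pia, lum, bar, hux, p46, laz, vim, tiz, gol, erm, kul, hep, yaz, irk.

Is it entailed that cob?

Forward chaining from the given facts derives: zap, wib, p47, baz, sef, ubo, fub, rab, dax, gax, p49, mup, orv, dil, oxi, rez.
Rules concluding cob: R20 needs nub; R25 needs p48 — none of these are established.

No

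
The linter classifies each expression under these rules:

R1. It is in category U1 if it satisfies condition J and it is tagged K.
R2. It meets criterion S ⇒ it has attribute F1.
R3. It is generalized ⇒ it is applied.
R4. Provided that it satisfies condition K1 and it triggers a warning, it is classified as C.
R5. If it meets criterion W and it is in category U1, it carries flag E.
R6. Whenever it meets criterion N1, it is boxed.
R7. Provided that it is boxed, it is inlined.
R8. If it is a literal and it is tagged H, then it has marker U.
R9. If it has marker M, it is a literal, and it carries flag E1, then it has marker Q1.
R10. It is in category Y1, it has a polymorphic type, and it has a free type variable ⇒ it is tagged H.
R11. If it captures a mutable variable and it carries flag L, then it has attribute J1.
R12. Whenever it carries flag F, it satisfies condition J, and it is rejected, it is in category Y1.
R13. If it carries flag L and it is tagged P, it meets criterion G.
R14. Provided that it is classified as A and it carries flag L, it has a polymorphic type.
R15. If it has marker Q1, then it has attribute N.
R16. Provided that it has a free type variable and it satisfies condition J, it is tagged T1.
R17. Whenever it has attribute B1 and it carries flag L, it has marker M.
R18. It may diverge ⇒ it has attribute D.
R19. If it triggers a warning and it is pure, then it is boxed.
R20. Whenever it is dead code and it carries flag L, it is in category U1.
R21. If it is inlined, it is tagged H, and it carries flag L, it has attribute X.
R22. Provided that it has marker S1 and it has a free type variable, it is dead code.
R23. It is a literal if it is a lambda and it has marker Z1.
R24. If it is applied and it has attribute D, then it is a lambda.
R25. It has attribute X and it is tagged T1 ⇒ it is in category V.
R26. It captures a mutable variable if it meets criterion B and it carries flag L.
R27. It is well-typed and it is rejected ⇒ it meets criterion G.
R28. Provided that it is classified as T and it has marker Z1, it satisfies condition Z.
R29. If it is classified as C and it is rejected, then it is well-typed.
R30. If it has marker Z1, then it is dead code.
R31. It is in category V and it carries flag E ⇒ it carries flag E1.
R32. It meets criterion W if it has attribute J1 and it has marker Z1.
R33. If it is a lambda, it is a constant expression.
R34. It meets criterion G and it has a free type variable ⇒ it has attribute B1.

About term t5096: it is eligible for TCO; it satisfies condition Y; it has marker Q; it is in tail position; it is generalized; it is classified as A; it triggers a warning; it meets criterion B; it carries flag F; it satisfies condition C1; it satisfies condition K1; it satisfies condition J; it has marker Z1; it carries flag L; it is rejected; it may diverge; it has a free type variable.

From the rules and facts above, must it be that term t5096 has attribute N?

No

Forward chaining from the given facts derives: is applied, is classified as C, is in category Y1, has a polymorphic type, is tagged T1, has attribute D, is a lambda, captures a mutable variable, is well-typed, is dead code, is a constant expression, is tagged H, has attribute J1, is in category U1, is a literal, meets criterion G, meets criterion W, has attribute B1, carries flag E, has marker U, has marker M.
The only rule concluding "it has attribute N" is R15, which needs "it has marker Q1"; that is never established.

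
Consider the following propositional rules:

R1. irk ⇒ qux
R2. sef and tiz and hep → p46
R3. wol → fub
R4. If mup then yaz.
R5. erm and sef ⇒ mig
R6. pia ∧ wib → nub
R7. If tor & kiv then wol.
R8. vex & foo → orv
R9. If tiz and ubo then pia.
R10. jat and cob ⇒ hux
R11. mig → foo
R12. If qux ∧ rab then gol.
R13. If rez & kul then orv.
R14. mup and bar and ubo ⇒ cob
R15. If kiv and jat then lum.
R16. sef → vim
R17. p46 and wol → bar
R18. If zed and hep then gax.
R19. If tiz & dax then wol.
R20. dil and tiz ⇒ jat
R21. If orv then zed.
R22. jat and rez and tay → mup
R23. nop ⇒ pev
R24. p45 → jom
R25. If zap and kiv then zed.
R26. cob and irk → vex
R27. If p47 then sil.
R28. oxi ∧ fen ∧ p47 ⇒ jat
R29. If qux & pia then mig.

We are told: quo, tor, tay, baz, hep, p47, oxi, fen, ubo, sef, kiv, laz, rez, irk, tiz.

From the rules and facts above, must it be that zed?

Yes

qux  (by R1: irk)
p46  (by R2: sef, tiz, hep)
wol  (by R7: tor, kiv)
pia  (by R9: tiz, ubo)
bar  (by R17: p46, wol)
jat  (by R28: oxi, fen, p47)
mig  (by R29: qux, pia)
foo  (by R11: mig)
mup  (by R22: jat, rez, tay)
cob  (by R14: mup, bar, ubo)
vex  (by R26: cob, irk)
orv  (by R8: vex, foo)
zed  (by R21: orv)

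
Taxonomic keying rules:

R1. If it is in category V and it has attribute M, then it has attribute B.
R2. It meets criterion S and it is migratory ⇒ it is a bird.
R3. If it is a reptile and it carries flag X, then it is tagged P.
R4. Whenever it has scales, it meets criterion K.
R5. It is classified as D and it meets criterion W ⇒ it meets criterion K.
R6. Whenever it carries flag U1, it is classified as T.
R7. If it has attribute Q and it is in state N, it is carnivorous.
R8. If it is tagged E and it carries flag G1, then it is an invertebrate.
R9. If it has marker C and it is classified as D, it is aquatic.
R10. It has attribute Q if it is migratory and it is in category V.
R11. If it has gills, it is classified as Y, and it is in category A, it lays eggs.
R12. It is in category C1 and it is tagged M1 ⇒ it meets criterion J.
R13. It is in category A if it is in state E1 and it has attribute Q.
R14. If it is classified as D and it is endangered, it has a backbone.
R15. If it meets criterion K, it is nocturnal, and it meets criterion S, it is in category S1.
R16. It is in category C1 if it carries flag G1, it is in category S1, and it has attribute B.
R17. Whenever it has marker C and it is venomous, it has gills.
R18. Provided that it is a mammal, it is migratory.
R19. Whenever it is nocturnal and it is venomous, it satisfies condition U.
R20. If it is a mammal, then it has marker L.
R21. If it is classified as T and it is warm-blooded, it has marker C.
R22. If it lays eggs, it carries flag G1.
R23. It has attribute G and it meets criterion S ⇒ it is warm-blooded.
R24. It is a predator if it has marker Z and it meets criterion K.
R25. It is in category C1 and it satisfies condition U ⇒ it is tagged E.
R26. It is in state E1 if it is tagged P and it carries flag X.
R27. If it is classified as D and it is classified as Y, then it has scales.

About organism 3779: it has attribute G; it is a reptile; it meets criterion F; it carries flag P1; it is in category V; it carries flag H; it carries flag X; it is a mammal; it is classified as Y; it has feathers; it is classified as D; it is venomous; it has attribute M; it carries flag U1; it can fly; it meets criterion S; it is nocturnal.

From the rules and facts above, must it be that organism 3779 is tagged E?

Yes

By R1 (it is in category V, it has attribute M): it has attribute B.
By R3 (it is a reptile, it carries flag X): it is tagged P.
By R6 (it carries flag U1): it is classified as T.
By R18 (it is a mammal): it is migratory.
By R19 (it is nocturnal, it is venomous): it satisfies condition U.
By R23 (it has attribute G, it meets criterion S): it is warm-blooded.
By R26 (it is tagged P, it carries flag X): it is in state E1.
By R27 (it is classified as D, it is classified as Y): it has scales.
By R4 (it has scales): it meets criterion K.
By R10 (it is migratory, it is in category V): it has attribute Q.
By R13 (it is in state E1, it has attribute Q): it is in category A.
By R15 (it meets criterion K, it is nocturnal, it meets criterion S): it is in category S1.
By R21 (it is classified as T, it is warm-blooded): it has marker C.
By R17 (it has marker C, it is venomous): it has gills.
By R11 (it has gills, it is classified as Y, it is in category A): it lays eggs.
By R22 (it lays eggs): it carries flag G1.
By R16 (it carries flag G1, it is in category S1, it has attribute B): it is in category C1.
By R25 (it is in category C1, it satisfies condition U): it is tagged E.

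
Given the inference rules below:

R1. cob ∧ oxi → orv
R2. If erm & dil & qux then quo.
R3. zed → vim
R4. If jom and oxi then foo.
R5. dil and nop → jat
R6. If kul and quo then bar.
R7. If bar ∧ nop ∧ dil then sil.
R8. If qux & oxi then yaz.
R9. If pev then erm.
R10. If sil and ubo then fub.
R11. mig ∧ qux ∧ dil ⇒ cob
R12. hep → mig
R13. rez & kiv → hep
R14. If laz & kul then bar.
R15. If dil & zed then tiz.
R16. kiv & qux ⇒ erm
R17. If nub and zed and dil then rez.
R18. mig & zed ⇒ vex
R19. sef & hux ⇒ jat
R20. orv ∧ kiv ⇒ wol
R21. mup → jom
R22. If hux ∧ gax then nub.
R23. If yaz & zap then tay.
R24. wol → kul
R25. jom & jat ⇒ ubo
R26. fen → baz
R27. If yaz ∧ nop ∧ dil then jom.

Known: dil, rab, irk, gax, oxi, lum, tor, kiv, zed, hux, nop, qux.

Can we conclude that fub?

Yes

jat  (by R5: dil, nop)
yaz  (by R8: qux, oxi)
erm  (by R16: kiv, qux)
nub  (by R22: hux, gax)
jom  (by R27: yaz, nop, dil)
quo  (by R2: erm, dil, qux)
rez  (by R17: nub, zed, dil)
ubo  (by R25: jom, jat)
hep  (by R13: rez, kiv)
mig  (by R12: hep)
cob  (by R11: mig, qux, dil)
orv  (by R1: cob, oxi)
wol  (by R20: orv, kiv)
kul  (by R24: wol)
bar  (by R6: kul, quo)
sil  (by R7: bar, nop, dil)
fub  (by R10: sil, ubo)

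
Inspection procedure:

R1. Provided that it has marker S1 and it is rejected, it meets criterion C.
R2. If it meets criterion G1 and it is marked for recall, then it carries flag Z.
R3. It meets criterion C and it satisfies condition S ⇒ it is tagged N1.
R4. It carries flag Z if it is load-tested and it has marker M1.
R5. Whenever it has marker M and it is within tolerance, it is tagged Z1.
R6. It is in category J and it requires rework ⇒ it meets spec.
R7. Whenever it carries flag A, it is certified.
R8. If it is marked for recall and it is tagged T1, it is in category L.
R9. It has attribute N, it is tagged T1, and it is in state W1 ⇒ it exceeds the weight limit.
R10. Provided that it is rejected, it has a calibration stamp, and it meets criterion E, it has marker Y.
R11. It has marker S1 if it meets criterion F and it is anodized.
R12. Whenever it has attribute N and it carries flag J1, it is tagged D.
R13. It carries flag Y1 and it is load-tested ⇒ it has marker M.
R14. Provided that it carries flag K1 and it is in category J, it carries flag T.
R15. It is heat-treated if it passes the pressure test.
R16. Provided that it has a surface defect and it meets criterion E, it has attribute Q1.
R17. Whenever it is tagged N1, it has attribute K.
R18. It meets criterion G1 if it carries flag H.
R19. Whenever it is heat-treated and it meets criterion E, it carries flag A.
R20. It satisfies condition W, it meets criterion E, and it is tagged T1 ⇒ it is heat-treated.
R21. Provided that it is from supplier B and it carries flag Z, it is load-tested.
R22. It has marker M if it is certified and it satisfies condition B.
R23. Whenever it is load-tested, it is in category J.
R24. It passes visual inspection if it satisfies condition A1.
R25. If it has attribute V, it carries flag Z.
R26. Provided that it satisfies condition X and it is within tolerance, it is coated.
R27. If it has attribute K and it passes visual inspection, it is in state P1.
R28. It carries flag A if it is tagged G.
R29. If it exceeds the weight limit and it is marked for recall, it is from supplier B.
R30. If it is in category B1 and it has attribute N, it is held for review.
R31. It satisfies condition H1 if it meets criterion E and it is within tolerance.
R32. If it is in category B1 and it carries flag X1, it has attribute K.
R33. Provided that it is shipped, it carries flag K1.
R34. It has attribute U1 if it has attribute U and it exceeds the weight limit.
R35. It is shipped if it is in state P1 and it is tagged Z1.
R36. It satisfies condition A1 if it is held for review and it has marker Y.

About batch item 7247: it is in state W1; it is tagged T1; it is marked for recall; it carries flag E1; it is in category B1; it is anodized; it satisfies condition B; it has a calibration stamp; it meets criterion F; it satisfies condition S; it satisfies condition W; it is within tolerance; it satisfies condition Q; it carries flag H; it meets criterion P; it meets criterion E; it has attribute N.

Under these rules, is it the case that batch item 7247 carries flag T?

Forward chaining from the given facts derives: is in category L, exceeds the weight limit, has marker S1, meets criterion G1, is heat-treated, is from supplier B, is held for review, satisfies condition H1, carries flag Z, carries flag A, is load-tested, is in category J, is certified, has marker M, is tagged Z1.
The only rule concluding "it carries flag T" is R14, which needs "it carries flag K1"; that is never established.

No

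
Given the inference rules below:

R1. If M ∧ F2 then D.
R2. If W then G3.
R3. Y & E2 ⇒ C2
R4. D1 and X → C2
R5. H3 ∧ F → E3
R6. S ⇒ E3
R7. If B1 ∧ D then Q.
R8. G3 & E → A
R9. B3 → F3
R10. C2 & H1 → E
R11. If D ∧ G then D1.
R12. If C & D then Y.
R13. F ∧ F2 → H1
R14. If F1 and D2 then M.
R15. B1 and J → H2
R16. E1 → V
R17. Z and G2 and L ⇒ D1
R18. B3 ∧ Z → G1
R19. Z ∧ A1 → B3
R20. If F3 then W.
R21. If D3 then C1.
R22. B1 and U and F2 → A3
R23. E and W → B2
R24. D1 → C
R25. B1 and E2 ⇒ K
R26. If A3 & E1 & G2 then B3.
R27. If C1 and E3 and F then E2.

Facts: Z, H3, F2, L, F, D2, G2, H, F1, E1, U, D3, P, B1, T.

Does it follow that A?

E3  (by R5: H3, F)
H1  (by R13: F, F2)
M  (by R14: F1, D2)
D1  (by R17: Z, G2, L)
C1  (by R21: D3)
A3  (by R22: B1, U, F2)
C  (by R24: D1)
B3  (by R26: A3, E1, G2)
E2  (by R27: C1, E3, F)
D  (by R1: M, F2)
F3  (by R9: B3)
Y  (by R12: C, D)
W  (by R20: F3)
G3  (by R2: W)
C2  (by R3: Y, E2)
E  (by R10: C2, H1)
A  (by R8: G3, E)

Yes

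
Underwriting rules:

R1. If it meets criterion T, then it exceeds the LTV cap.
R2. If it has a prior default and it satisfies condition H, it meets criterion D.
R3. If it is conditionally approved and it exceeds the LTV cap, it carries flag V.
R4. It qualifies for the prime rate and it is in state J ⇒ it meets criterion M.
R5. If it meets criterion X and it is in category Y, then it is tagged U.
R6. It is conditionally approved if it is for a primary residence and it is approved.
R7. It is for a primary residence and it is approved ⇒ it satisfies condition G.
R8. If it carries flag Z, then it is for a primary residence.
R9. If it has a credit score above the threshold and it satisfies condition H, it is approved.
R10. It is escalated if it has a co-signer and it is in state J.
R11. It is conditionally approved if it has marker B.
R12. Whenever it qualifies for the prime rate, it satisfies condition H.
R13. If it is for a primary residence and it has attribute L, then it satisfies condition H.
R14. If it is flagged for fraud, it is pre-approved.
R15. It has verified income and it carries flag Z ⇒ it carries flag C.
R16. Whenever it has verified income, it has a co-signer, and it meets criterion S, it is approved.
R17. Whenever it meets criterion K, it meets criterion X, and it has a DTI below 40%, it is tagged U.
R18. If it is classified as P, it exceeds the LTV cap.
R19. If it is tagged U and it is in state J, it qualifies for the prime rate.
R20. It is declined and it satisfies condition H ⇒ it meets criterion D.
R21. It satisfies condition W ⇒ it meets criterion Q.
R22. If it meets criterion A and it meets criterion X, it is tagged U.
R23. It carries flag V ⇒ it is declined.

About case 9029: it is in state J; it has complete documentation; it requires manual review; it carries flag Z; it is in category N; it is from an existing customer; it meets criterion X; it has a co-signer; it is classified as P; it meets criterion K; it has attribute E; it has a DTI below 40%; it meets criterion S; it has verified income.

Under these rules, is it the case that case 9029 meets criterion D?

Yes

By R8 (it carries flag Z): it is for a primary residence.
By R16 (it has verified income, it has a co-signer, it meets criterion S): it is approved.
By R17 (it meets criterion K, it meets criterion X, it has a DTI below 40%): it is tagged U.
By R18 (it is classified as P): it exceeds the LTV cap.
By R19 (it is tagged U, it is in state J): it qualifies for the prime rate.
By R6 (it is for a primary residence, it is approved): it is conditionally approved.
By R12 (it qualifies for the prime rate): it satisfies condition H.
By R3 (it is conditionally approved, it exceeds the LTV cap): it carries flag V.
By R23 (it carries flag V): it is declined.
By R20 (it is declined, it satisfies condition H): it meets criterion D.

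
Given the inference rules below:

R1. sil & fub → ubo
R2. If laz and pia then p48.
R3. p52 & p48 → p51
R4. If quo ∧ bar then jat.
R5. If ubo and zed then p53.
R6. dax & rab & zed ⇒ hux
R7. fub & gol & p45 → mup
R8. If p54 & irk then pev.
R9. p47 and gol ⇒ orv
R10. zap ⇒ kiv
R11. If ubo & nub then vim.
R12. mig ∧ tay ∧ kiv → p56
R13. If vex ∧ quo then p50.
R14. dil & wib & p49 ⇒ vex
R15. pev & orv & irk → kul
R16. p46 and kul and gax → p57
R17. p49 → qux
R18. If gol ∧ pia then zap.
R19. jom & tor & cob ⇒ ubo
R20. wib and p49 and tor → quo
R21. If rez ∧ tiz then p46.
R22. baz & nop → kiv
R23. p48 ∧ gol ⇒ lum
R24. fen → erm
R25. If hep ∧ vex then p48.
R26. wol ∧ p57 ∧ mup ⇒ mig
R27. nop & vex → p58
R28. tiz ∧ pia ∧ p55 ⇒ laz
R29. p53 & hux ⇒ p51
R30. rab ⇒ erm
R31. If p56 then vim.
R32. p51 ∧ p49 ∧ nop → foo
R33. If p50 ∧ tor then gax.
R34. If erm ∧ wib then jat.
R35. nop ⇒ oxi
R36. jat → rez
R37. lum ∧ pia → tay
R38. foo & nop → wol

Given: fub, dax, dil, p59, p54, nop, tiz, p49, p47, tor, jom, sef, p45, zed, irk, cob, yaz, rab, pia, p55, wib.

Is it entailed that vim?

No

Forward chaining from the given facts derives: hux, pev, vex, qux, ubo, quo, p58, laz, erm, jat, oxi, rez, p48, p53, p50, p46, p51, foo, gax, wol.
Rules concluding vim: R11 needs nub; R31 needs p56 — none of these are established.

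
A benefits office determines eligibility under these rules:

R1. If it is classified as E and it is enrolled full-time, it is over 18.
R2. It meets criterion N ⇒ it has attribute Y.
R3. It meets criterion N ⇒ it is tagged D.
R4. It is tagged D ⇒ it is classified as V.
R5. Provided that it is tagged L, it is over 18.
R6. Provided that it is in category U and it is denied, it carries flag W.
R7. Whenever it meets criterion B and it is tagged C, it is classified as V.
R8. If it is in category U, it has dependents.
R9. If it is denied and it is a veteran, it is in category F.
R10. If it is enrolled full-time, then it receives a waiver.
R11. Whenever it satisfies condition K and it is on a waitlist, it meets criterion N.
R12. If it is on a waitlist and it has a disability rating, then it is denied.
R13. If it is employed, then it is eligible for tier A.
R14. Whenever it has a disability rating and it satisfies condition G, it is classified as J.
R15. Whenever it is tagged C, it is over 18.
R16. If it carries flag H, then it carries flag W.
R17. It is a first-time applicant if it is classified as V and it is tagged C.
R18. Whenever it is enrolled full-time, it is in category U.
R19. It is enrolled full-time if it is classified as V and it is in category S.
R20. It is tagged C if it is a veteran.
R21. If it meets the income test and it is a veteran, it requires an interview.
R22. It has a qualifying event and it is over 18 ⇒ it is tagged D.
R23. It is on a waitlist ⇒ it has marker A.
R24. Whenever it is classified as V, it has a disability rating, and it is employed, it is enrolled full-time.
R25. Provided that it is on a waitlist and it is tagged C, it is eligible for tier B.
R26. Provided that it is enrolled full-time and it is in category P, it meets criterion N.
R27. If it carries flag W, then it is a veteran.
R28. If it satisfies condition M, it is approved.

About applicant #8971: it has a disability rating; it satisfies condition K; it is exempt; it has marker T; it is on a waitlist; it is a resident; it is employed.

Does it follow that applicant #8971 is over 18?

By R11 (it satisfies condition K, it is on a waitlist): it meets criterion N.
By R12 (it is on a waitlist, it has a disability rating): it is denied.
By R3 (it meets criterion N): it is tagged D.
By R4 (it is tagged D): it is classified as V.
By R24 (it is classified as V, it has a disability rating, it is employed): it is enrolled full-time.
By R18 (it is enrolled full-time): it is in category U.
By R6 (it is in category U, it is denied): it carries flag W.
By R27 (it carries flag W): it is a veteran.
By R20 (it is a veteran): it is tagged C.
By R15 (it is tagged C): it is over 18.

Yes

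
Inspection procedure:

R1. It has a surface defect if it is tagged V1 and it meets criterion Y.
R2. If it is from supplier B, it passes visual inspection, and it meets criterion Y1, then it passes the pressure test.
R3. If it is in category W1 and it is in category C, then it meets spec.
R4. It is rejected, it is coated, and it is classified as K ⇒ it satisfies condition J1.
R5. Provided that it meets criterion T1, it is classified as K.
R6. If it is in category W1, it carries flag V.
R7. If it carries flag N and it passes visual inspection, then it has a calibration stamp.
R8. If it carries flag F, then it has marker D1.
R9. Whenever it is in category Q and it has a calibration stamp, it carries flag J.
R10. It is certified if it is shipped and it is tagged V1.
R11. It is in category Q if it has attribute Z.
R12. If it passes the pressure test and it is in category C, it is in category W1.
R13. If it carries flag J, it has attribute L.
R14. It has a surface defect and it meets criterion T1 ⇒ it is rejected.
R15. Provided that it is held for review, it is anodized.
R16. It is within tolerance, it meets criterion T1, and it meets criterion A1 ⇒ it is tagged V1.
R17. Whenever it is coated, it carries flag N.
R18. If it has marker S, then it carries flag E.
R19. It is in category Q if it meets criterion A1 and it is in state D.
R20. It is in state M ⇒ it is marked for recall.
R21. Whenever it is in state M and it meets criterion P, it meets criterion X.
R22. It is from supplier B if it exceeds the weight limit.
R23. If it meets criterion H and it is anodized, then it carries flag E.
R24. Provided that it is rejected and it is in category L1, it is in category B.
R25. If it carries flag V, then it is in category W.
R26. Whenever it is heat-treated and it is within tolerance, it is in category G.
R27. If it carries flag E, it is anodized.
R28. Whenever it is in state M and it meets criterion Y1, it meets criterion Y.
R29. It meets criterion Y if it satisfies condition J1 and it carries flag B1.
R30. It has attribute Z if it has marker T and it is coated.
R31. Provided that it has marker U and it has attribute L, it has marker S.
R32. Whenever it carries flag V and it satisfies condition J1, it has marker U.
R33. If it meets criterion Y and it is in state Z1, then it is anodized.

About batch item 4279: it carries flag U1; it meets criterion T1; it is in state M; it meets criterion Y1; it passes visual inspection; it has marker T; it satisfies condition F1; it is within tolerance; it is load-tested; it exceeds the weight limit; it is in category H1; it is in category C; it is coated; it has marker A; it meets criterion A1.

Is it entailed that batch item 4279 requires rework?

No

Forward chaining from the given facts derives: is classified as K, is tagged V1, carries flag N, is marked for recall, is from supplier B, meets criterion Y, has attribute Z, has a surface defect, passes the pressure test, has a calibration stamp, is in category Q, is in category W1, is rejected, meets spec, satisfies condition J1, carries flag V, carries flag J, has attribute L, is in category W, has marker U, has marker S, carries flag E, is anodized.
No rule has "it requires rework" as its conclusion, and it is not among the given facts.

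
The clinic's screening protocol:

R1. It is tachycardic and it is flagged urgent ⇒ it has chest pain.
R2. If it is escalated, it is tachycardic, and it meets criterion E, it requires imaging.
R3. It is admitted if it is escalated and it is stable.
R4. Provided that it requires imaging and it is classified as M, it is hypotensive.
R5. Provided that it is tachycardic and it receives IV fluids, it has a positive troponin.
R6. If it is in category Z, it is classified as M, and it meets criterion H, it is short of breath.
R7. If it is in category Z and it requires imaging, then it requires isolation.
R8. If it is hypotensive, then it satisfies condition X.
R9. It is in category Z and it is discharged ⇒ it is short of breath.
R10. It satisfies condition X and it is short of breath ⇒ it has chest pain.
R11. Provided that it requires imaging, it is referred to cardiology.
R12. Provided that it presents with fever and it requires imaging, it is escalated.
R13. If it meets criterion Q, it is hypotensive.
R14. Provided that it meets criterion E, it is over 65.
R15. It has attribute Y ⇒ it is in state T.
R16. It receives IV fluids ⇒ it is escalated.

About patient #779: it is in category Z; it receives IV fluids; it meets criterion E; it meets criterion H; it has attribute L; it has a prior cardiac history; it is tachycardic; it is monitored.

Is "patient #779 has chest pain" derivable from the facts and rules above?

Forward chaining from the given facts derives: has a positive troponin, is over 65, is escalated, requires imaging, requires isolation, is referred to cardiology.
Rules concluding "it has chest pain": R1 needs "it is flagged urgent"; R10 needs "it satisfies condition X" — none of these are established.

No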